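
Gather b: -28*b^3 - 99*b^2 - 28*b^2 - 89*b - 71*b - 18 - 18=-28*b^3 - 127*b^2 - 160*b - 36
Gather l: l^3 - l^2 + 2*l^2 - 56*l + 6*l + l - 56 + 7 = l^3 + l^2 - 49*l - 49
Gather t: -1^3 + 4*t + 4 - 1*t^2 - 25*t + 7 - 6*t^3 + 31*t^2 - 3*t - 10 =-6*t^3 + 30*t^2 - 24*t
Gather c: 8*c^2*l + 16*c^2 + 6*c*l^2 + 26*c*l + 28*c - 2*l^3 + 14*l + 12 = c^2*(8*l + 16) + c*(6*l^2 + 26*l + 28) - 2*l^3 + 14*l + 12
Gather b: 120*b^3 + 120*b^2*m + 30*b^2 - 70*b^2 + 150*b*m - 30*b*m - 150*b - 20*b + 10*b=120*b^3 + b^2*(120*m - 40) + b*(120*m - 160)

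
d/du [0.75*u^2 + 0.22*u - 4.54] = 1.5*u + 0.22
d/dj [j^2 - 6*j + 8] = 2*j - 6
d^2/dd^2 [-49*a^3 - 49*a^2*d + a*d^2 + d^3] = 2*a + 6*d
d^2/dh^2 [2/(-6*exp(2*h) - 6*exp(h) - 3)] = 4*(-4*(2*exp(h) + 1)^2*exp(h) + (4*exp(h) + 1)*(2*exp(2*h) + 2*exp(h) + 1))*exp(h)/(3*(2*exp(2*h) + 2*exp(h) + 1)^3)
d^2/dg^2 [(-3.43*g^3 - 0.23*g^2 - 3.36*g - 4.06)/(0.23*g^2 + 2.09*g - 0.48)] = (-2.22044604925031e-16*g^5 - 30.856876*g^3 + 19.20486*g^2 - 18.677148*g - 43.212908)/(0.012167*g^6 + 0.331683*g^5 + 2.937813*g^4 + 7.744913*g^3 - 6.131088*g^2 + 1.444608*g - 0.110592)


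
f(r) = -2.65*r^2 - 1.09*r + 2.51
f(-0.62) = 2.17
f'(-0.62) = 2.20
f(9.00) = -221.95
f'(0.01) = -1.14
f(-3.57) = -27.37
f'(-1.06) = 4.53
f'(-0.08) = -0.67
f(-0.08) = 2.58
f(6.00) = -99.43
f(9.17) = -230.32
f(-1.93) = -5.26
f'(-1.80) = 8.45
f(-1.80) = -4.11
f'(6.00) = -32.89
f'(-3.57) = 17.83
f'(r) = -5.3*r - 1.09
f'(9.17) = -49.69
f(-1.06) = 0.69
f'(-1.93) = 9.14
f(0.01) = 2.50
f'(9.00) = -48.79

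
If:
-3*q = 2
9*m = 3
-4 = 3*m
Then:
No Solution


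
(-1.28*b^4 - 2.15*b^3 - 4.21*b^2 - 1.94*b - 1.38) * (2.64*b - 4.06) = -3.3792*b^5 - 0.479200000000001*b^4 - 2.3854*b^3 + 11.971*b^2 + 4.2332*b + 5.6028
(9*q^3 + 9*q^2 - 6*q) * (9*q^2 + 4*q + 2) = 81*q^5 + 117*q^4 - 6*q^2 - 12*q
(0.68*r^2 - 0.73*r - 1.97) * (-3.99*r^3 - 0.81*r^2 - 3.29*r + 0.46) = -2.7132*r^5 + 2.3619*r^4 + 6.2144*r^3 + 4.3102*r^2 + 6.1455*r - 0.9062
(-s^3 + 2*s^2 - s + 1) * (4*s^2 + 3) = -4*s^5 + 8*s^4 - 7*s^3 + 10*s^2 - 3*s + 3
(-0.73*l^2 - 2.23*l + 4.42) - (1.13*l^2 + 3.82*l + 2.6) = -1.86*l^2 - 6.05*l + 1.82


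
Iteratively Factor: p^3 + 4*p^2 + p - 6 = (p + 2)*(p^2 + 2*p - 3) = (p - 1)*(p + 2)*(p + 3)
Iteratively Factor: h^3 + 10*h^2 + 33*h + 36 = (h + 3)*(h^2 + 7*h + 12) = (h + 3)^2*(h + 4)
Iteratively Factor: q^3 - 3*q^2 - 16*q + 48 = (q - 4)*(q^2 + q - 12) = (q - 4)*(q + 4)*(q - 3)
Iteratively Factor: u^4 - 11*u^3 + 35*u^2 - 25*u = (u - 1)*(u^3 - 10*u^2 + 25*u) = u*(u - 1)*(u^2 - 10*u + 25) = u*(u - 5)*(u - 1)*(u - 5)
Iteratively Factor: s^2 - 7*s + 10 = (s - 2)*(s - 5)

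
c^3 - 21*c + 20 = (c - 4)*(c - 1)*(c + 5)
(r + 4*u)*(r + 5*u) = r^2 + 9*r*u + 20*u^2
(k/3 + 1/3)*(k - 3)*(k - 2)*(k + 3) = k^4/3 - k^3/3 - 11*k^2/3 + 3*k + 6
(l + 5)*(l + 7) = l^2 + 12*l + 35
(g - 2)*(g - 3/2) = g^2 - 7*g/2 + 3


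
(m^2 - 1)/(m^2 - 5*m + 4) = (m + 1)/(m - 4)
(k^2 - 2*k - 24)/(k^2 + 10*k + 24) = (k - 6)/(k + 6)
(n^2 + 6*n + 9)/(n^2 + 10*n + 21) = (n + 3)/(n + 7)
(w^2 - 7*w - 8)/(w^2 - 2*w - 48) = (w + 1)/(w + 6)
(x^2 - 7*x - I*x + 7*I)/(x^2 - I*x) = (x - 7)/x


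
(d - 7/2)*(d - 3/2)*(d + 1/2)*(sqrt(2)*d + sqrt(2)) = sqrt(2)*d^4 - 7*sqrt(2)*d^3/2 - 7*sqrt(2)*d^2/4 + 43*sqrt(2)*d/8 + 21*sqrt(2)/8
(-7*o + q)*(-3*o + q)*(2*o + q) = 42*o^3 + o^2*q - 8*o*q^2 + q^3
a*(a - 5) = a^2 - 5*a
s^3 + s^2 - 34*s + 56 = (s - 4)*(s - 2)*(s + 7)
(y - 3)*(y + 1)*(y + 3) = y^3 + y^2 - 9*y - 9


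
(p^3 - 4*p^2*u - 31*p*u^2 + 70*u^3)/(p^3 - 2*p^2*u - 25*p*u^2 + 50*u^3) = (p - 7*u)/(p - 5*u)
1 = 1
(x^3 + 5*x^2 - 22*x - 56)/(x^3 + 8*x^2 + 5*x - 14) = (x - 4)/(x - 1)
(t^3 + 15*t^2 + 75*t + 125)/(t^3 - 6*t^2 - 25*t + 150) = (t^2 + 10*t + 25)/(t^2 - 11*t + 30)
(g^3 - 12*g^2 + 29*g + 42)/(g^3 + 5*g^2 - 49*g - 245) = (g^2 - 5*g - 6)/(g^2 + 12*g + 35)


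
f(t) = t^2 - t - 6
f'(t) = 2*t - 1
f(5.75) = 21.31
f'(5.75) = 10.50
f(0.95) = -6.05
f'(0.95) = 0.90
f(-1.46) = -2.41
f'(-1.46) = -3.92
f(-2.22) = 1.15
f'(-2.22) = -5.44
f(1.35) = -5.53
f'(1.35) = 1.70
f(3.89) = 5.24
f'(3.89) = 6.78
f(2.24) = -3.22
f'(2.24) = 3.48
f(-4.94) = 23.34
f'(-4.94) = -10.88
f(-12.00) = 150.00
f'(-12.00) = -25.00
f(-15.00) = 234.00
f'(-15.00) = -31.00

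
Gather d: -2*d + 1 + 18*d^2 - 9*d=18*d^2 - 11*d + 1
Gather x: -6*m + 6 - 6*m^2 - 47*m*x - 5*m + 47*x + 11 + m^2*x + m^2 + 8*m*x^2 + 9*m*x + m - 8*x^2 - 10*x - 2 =-5*m^2 - 10*m + x^2*(8*m - 8) + x*(m^2 - 38*m + 37) + 15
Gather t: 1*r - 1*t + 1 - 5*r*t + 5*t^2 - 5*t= r + 5*t^2 + t*(-5*r - 6) + 1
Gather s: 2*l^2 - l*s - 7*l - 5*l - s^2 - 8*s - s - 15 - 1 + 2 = 2*l^2 - 12*l - s^2 + s*(-l - 9) - 14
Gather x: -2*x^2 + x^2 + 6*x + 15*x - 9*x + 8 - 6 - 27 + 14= -x^2 + 12*x - 11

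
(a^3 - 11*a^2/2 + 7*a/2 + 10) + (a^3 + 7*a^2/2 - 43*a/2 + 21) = 2*a^3 - 2*a^2 - 18*a + 31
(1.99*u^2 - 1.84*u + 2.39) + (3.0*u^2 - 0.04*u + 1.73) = 4.99*u^2 - 1.88*u + 4.12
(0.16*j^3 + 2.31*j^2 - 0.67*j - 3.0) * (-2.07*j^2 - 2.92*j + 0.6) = -0.3312*j^5 - 5.2489*j^4 - 5.2623*j^3 + 9.5524*j^2 + 8.358*j - 1.8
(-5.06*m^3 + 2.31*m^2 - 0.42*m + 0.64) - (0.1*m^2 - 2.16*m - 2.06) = -5.06*m^3 + 2.21*m^2 + 1.74*m + 2.7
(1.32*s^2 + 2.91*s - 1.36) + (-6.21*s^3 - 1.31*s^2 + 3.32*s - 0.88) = -6.21*s^3 + 0.01*s^2 + 6.23*s - 2.24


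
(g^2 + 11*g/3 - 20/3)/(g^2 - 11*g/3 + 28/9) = 3*(g + 5)/(3*g - 7)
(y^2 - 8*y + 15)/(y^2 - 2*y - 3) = (y - 5)/(y + 1)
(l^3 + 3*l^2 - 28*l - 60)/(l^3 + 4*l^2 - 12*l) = (l^2 - 3*l - 10)/(l*(l - 2))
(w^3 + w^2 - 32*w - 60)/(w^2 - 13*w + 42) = (w^2 + 7*w + 10)/(w - 7)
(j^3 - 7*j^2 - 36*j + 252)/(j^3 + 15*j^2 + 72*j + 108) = (j^2 - 13*j + 42)/(j^2 + 9*j + 18)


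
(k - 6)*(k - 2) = k^2 - 8*k + 12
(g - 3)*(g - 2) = g^2 - 5*g + 6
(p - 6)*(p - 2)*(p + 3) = p^3 - 5*p^2 - 12*p + 36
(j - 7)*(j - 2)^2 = j^3 - 11*j^2 + 32*j - 28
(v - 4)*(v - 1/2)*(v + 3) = v^3 - 3*v^2/2 - 23*v/2 + 6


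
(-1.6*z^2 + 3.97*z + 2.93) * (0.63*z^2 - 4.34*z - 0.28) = -1.008*z^4 + 9.4451*z^3 - 14.9359*z^2 - 13.8278*z - 0.8204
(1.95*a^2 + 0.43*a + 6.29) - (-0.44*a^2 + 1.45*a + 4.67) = 2.39*a^2 - 1.02*a + 1.62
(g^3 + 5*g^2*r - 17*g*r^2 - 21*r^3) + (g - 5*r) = g^3 + 5*g^2*r - 17*g*r^2 + g - 21*r^3 - 5*r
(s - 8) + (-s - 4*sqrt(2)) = -8 - 4*sqrt(2)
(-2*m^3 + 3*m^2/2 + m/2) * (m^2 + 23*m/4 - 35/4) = -2*m^5 - 10*m^4 + 213*m^3/8 - 41*m^2/4 - 35*m/8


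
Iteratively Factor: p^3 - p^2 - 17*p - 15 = (p + 3)*(p^2 - 4*p - 5) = (p - 5)*(p + 3)*(p + 1)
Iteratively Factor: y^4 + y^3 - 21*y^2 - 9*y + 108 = (y + 3)*(y^3 - 2*y^2 - 15*y + 36) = (y - 3)*(y + 3)*(y^2 + y - 12) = (y - 3)^2*(y + 3)*(y + 4)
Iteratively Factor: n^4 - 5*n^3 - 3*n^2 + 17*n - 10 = (n + 2)*(n^3 - 7*n^2 + 11*n - 5) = (n - 1)*(n + 2)*(n^2 - 6*n + 5) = (n - 5)*(n - 1)*(n + 2)*(n - 1)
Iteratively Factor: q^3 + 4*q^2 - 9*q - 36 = (q + 4)*(q^2 - 9) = (q + 3)*(q + 4)*(q - 3)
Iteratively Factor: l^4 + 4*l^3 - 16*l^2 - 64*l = (l + 4)*(l^3 - 16*l) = (l - 4)*(l + 4)*(l^2 + 4*l) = (l - 4)*(l + 4)^2*(l)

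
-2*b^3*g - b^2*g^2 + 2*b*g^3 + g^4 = g*(-b + g)*(b + g)*(2*b + g)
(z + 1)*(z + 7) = z^2 + 8*z + 7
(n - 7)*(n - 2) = n^2 - 9*n + 14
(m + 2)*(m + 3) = m^2 + 5*m + 6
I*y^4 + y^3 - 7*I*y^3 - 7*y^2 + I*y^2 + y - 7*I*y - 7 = (y - 7)*(y - I)*(y + I)*(I*y + 1)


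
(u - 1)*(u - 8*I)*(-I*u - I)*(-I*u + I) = -u^4 + u^3 + 8*I*u^3 + u^2 - 8*I*u^2 - u - 8*I*u + 8*I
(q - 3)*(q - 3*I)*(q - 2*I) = q^3 - 3*q^2 - 5*I*q^2 - 6*q + 15*I*q + 18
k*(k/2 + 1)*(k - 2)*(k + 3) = k^4/2 + 3*k^3/2 - 2*k^2 - 6*k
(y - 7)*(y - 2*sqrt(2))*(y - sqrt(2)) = y^3 - 7*y^2 - 3*sqrt(2)*y^2 + 4*y + 21*sqrt(2)*y - 28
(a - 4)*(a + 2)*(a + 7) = a^3 + 5*a^2 - 22*a - 56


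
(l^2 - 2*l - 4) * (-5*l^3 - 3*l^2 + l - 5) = -5*l^5 + 7*l^4 + 27*l^3 + 5*l^2 + 6*l + 20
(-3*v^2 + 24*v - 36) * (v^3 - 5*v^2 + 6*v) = -3*v^5 + 39*v^4 - 174*v^3 + 324*v^2 - 216*v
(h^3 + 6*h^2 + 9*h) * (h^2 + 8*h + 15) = h^5 + 14*h^4 + 72*h^3 + 162*h^2 + 135*h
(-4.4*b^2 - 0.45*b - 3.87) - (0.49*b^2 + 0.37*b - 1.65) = -4.89*b^2 - 0.82*b - 2.22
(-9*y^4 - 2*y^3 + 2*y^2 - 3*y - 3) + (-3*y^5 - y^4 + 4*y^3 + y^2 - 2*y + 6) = -3*y^5 - 10*y^4 + 2*y^3 + 3*y^2 - 5*y + 3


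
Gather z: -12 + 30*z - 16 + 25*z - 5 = 55*z - 33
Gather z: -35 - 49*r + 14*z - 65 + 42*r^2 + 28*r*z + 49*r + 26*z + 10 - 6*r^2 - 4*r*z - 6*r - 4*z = 36*r^2 - 6*r + z*(24*r + 36) - 90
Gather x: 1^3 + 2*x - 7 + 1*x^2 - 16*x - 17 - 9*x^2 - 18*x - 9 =-8*x^2 - 32*x - 32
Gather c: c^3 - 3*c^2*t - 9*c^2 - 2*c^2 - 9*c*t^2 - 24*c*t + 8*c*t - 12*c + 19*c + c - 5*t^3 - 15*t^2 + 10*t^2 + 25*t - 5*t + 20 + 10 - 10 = c^3 + c^2*(-3*t - 11) + c*(-9*t^2 - 16*t + 8) - 5*t^3 - 5*t^2 + 20*t + 20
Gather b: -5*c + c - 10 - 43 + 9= -4*c - 44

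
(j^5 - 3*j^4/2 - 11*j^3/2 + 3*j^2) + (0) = j^5 - 3*j^4/2 - 11*j^3/2 + 3*j^2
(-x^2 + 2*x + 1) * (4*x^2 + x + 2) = -4*x^4 + 7*x^3 + 4*x^2 + 5*x + 2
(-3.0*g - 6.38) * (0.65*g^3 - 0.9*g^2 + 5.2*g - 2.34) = -1.95*g^4 - 1.447*g^3 - 9.858*g^2 - 26.156*g + 14.9292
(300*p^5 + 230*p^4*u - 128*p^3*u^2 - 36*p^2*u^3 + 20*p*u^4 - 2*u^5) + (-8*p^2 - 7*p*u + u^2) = 300*p^5 + 230*p^4*u - 128*p^3*u^2 - 36*p^2*u^3 - 8*p^2 + 20*p*u^4 - 7*p*u - 2*u^5 + u^2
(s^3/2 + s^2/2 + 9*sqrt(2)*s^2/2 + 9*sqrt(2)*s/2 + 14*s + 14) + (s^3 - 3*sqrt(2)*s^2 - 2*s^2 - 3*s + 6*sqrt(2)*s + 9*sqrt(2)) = 3*s^3/2 - 3*s^2/2 + 3*sqrt(2)*s^2/2 + 11*s + 21*sqrt(2)*s/2 + 9*sqrt(2) + 14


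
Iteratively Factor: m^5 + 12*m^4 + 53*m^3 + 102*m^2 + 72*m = (m + 3)*(m^4 + 9*m^3 + 26*m^2 + 24*m) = m*(m + 3)*(m^3 + 9*m^2 + 26*m + 24) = m*(m + 3)*(m + 4)*(m^2 + 5*m + 6) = m*(m + 3)^2*(m + 4)*(m + 2)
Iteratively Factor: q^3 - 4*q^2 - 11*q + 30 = (q - 2)*(q^2 - 2*q - 15) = (q - 2)*(q + 3)*(q - 5)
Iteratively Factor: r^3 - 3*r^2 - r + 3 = (r - 1)*(r^2 - 2*r - 3) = (r - 3)*(r - 1)*(r + 1)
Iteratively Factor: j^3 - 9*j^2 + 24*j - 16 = (j - 4)*(j^2 - 5*j + 4) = (j - 4)*(j - 1)*(j - 4)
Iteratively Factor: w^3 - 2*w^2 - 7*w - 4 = (w - 4)*(w^2 + 2*w + 1) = (w - 4)*(w + 1)*(w + 1)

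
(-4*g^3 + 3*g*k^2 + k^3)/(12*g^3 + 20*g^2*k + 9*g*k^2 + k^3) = (-2*g^2 + g*k + k^2)/(6*g^2 + 7*g*k + k^2)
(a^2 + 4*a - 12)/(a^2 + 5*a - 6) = (a - 2)/(a - 1)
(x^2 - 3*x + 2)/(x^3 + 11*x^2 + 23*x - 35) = (x - 2)/(x^2 + 12*x + 35)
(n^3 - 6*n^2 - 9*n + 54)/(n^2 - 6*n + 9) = (n^2 - 3*n - 18)/(n - 3)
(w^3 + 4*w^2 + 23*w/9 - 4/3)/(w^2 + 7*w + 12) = (w^2 + w - 4/9)/(w + 4)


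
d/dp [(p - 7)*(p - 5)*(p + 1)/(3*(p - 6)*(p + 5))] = (p^4 - 2*p^3 - 102*p^2 + 590*p - 655)/(3*(p^4 - 2*p^3 - 59*p^2 + 60*p + 900))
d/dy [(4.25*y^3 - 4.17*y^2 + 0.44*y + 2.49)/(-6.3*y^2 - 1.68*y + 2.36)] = (-26.775*y^4 - 14.28*y^3 + 39.8676*y^2 + 11.6916*y + 5.2216)/(39.69*y^4 + 21.168*y^3 - 26.9136*y^2 - 7.9296*y + 5.5696)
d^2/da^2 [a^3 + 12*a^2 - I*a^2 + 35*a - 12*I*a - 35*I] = 6*a + 24 - 2*I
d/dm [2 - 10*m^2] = -20*m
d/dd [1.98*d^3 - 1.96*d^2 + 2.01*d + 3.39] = 5.94*d^2 - 3.92*d + 2.01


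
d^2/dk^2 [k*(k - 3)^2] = 6*k - 12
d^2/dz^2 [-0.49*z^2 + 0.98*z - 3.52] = -0.980000000000000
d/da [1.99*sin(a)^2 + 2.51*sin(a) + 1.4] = (3.98*sin(a) + 2.51)*cos(a)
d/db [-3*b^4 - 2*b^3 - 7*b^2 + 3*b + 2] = -12*b^3 - 6*b^2 - 14*b + 3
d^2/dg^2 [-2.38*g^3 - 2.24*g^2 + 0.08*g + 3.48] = -14.28*g - 4.48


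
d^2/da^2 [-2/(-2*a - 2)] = 2/(a + 1)^3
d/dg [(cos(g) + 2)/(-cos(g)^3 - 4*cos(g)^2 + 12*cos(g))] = 2*(-cos(g)^3 - 5*cos(g)^2 - 8*cos(g) + 12)*sin(g)/((cos(g) - 2)^2*(cos(g) + 6)^2*cos(g)^2)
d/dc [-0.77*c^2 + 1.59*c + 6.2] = 1.59 - 1.54*c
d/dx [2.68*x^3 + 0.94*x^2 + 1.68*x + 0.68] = 8.04*x^2 + 1.88*x + 1.68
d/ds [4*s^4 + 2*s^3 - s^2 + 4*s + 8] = 16*s^3 + 6*s^2 - 2*s + 4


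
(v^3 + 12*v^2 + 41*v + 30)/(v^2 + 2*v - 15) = (v^2 + 7*v + 6)/(v - 3)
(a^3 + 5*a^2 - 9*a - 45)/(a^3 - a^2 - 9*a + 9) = (a + 5)/(a - 1)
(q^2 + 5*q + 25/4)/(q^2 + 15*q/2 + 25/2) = (q + 5/2)/(q + 5)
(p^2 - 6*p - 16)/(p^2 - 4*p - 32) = (p + 2)/(p + 4)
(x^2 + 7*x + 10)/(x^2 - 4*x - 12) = (x + 5)/(x - 6)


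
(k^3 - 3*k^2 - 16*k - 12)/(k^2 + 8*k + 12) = (k^2 - 5*k - 6)/(k + 6)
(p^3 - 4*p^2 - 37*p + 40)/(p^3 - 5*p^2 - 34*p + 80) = (p - 1)/(p - 2)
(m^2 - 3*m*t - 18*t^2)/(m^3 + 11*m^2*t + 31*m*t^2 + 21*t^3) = (m - 6*t)/(m^2 + 8*m*t + 7*t^2)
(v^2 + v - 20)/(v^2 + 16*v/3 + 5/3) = 3*(v - 4)/(3*v + 1)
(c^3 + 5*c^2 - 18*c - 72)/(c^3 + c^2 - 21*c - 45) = (c^2 + 2*c - 24)/(c^2 - 2*c - 15)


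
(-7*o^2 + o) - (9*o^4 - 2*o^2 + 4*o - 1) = -9*o^4 - 5*o^2 - 3*o + 1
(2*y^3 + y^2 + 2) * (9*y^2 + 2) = 18*y^5 + 9*y^4 + 4*y^3 + 20*y^2 + 4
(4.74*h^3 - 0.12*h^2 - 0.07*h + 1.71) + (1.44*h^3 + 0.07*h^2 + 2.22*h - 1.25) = 6.18*h^3 - 0.05*h^2 + 2.15*h + 0.46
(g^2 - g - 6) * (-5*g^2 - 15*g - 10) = -5*g^4 - 10*g^3 + 35*g^2 + 100*g + 60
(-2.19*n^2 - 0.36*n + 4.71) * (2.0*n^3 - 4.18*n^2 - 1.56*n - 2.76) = -4.38*n^5 + 8.4342*n^4 + 14.3412*n^3 - 13.0818*n^2 - 6.354*n - 12.9996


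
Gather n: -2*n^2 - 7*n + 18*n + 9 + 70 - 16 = -2*n^2 + 11*n + 63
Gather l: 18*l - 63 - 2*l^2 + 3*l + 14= -2*l^2 + 21*l - 49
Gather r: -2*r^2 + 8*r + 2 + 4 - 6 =-2*r^2 + 8*r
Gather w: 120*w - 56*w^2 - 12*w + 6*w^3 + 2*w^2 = 6*w^3 - 54*w^2 + 108*w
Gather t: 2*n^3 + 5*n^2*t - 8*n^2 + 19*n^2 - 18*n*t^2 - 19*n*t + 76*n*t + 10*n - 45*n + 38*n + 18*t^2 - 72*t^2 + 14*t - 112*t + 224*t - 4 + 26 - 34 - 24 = 2*n^3 + 11*n^2 + 3*n + t^2*(-18*n - 54) + t*(5*n^2 + 57*n + 126) - 36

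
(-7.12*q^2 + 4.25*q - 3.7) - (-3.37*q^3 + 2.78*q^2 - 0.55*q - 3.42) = 3.37*q^3 - 9.9*q^2 + 4.8*q - 0.28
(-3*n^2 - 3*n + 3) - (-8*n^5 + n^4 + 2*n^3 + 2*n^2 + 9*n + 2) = 8*n^5 - n^4 - 2*n^3 - 5*n^2 - 12*n + 1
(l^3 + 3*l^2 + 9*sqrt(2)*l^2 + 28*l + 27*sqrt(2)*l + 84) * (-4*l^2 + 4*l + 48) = -4*l^5 - 36*sqrt(2)*l^4 - 8*l^4 - 72*sqrt(2)*l^3 - 52*l^3 - 80*l^2 + 540*sqrt(2)*l^2 + 1680*l + 1296*sqrt(2)*l + 4032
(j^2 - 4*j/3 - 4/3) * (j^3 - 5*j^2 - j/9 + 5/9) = j^5 - 19*j^4/3 + 47*j^3/9 + 199*j^2/27 - 16*j/27 - 20/27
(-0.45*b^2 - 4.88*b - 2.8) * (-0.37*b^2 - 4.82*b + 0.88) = 0.1665*b^4 + 3.9746*b^3 + 24.1616*b^2 + 9.2016*b - 2.464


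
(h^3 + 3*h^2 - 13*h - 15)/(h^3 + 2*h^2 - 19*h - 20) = (h - 3)/(h - 4)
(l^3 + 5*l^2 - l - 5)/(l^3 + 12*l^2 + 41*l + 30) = (l - 1)/(l + 6)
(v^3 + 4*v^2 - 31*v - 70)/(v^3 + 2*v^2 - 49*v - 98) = (v - 5)/(v - 7)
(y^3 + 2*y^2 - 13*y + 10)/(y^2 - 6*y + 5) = (y^2 + 3*y - 10)/(y - 5)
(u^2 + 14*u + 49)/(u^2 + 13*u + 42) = (u + 7)/(u + 6)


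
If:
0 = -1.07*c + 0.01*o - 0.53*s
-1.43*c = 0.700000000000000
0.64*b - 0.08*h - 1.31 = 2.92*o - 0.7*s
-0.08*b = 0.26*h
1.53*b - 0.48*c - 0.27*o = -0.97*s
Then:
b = -0.85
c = -0.49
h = 0.26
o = -0.41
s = 0.98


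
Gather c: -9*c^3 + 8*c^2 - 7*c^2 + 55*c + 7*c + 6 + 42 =-9*c^3 + c^2 + 62*c + 48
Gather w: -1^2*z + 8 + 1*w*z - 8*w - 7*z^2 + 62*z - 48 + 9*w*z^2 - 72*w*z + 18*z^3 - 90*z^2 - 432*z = w*(9*z^2 - 71*z - 8) + 18*z^3 - 97*z^2 - 371*z - 40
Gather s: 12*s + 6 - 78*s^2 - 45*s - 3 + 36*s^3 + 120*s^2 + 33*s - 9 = 36*s^3 + 42*s^2 - 6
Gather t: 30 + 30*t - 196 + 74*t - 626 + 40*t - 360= 144*t - 1152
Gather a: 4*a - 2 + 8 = 4*a + 6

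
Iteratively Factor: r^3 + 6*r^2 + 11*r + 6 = (r + 1)*(r^2 + 5*r + 6) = (r + 1)*(r + 2)*(r + 3)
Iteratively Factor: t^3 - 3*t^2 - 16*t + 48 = (t + 4)*(t^2 - 7*t + 12) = (t - 3)*(t + 4)*(t - 4)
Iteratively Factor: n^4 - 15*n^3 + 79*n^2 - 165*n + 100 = (n - 4)*(n^3 - 11*n^2 + 35*n - 25) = (n - 4)*(n - 1)*(n^2 - 10*n + 25) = (n - 5)*(n - 4)*(n - 1)*(n - 5)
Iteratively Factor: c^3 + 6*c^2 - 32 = (c - 2)*(c^2 + 8*c + 16) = (c - 2)*(c + 4)*(c + 4)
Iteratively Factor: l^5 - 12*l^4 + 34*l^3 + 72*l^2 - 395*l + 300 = (l - 5)*(l^4 - 7*l^3 - l^2 + 67*l - 60) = (l - 5)^2*(l^3 - 2*l^2 - 11*l + 12) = (l - 5)^2*(l - 1)*(l^2 - l - 12) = (l - 5)^2*(l - 1)*(l + 3)*(l - 4)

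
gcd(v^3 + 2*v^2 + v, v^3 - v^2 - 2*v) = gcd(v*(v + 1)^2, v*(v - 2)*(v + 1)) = v^2 + v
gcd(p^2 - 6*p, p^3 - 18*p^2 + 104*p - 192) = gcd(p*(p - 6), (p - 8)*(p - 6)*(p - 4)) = p - 6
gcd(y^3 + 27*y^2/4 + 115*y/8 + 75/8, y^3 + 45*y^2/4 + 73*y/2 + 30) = y + 5/4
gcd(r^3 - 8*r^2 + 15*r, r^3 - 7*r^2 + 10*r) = r^2 - 5*r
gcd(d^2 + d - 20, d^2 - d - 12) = d - 4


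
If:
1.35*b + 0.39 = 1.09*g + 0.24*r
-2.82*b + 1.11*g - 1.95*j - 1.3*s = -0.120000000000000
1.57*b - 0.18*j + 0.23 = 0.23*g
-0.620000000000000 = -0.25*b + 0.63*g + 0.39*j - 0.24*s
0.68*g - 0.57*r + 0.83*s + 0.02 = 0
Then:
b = -0.25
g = -0.28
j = -0.55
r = 1.48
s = 1.22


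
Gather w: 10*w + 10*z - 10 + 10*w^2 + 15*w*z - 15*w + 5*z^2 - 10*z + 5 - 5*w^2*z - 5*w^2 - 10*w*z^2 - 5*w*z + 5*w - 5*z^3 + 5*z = w^2*(5 - 5*z) + w*(-10*z^2 + 10*z) - 5*z^3 + 5*z^2 + 5*z - 5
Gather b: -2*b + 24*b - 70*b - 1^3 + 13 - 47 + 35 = -48*b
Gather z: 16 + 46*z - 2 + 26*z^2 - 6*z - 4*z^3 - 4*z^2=-4*z^3 + 22*z^2 + 40*z + 14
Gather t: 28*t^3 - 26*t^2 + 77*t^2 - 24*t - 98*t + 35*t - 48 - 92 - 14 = 28*t^3 + 51*t^2 - 87*t - 154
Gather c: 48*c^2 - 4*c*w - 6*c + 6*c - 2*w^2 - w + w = 48*c^2 - 4*c*w - 2*w^2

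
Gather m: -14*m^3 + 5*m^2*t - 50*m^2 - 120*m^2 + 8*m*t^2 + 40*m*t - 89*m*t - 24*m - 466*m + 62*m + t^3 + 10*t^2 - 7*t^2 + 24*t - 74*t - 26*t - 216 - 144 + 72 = -14*m^3 + m^2*(5*t - 170) + m*(8*t^2 - 49*t - 428) + t^3 + 3*t^2 - 76*t - 288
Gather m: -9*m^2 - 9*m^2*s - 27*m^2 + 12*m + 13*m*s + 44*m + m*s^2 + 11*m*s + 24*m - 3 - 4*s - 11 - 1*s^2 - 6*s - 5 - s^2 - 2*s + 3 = m^2*(-9*s - 36) + m*(s^2 + 24*s + 80) - 2*s^2 - 12*s - 16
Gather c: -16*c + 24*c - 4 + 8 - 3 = 8*c + 1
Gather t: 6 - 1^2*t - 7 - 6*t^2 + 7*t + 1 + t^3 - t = t^3 - 6*t^2 + 5*t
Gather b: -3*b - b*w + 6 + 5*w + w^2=b*(-w - 3) + w^2 + 5*w + 6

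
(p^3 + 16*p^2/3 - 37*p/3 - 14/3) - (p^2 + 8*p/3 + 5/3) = p^3 + 13*p^2/3 - 15*p - 19/3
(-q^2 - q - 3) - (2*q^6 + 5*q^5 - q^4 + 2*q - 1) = -2*q^6 - 5*q^5 + q^4 - q^2 - 3*q - 2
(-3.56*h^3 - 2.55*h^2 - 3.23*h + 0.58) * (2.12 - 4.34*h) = 15.4504*h^4 + 3.5198*h^3 + 8.6122*h^2 - 9.3648*h + 1.2296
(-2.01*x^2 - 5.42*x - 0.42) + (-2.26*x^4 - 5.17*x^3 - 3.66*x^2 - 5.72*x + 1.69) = -2.26*x^4 - 5.17*x^3 - 5.67*x^2 - 11.14*x + 1.27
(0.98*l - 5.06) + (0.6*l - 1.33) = 1.58*l - 6.39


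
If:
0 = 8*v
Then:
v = 0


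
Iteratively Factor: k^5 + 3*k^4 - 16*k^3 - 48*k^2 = (k)*(k^4 + 3*k^3 - 16*k^2 - 48*k) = k*(k + 3)*(k^3 - 16*k) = k^2*(k + 3)*(k^2 - 16) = k^2*(k - 4)*(k + 3)*(k + 4)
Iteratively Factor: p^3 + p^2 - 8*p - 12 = (p + 2)*(p^2 - p - 6) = (p + 2)^2*(p - 3)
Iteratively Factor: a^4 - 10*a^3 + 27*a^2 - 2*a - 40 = (a - 2)*(a^3 - 8*a^2 + 11*a + 20) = (a - 2)*(a + 1)*(a^2 - 9*a + 20) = (a - 5)*(a - 2)*(a + 1)*(a - 4)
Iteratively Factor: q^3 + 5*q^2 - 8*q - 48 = (q - 3)*(q^2 + 8*q + 16) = (q - 3)*(q + 4)*(q + 4)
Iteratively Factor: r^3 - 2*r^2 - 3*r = (r + 1)*(r^2 - 3*r) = r*(r + 1)*(r - 3)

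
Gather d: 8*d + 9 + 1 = 8*d + 10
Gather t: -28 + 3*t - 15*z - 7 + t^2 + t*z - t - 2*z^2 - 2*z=t^2 + t*(z + 2) - 2*z^2 - 17*z - 35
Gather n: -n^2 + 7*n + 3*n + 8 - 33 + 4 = -n^2 + 10*n - 21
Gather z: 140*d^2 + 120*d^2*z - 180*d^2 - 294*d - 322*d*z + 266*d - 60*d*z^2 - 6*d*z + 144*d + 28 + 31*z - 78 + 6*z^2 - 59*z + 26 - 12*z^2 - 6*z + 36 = -40*d^2 + 116*d + z^2*(-60*d - 6) + z*(120*d^2 - 328*d - 34) + 12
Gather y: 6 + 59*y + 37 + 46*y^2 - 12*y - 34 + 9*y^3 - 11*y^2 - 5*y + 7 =9*y^3 + 35*y^2 + 42*y + 16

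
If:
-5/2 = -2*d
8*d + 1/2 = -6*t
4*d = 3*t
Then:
No Solution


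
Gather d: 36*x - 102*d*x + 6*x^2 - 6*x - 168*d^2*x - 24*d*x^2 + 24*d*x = -168*d^2*x + d*(-24*x^2 - 78*x) + 6*x^2 + 30*x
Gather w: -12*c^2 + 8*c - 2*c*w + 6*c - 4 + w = -12*c^2 + 14*c + w*(1 - 2*c) - 4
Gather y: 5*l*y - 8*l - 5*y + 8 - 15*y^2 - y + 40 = -8*l - 15*y^2 + y*(5*l - 6) + 48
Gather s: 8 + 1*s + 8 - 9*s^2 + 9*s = -9*s^2 + 10*s + 16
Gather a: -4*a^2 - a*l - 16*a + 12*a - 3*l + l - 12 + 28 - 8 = -4*a^2 + a*(-l - 4) - 2*l + 8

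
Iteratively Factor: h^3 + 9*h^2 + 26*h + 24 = (h + 2)*(h^2 + 7*h + 12) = (h + 2)*(h + 3)*(h + 4)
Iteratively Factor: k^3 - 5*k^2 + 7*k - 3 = (k - 1)*(k^2 - 4*k + 3) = (k - 1)^2*(k - 3)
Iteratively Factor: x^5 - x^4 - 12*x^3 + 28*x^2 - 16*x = (x - 2)*(x^4 + x^3 - 10*x^2 + 8*x) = (x - 2)*(x + 4)*(x^3 - 3*x^2 + 2*x) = x*(x - 2)*(x + 4)*(x^2 - 3*x + 2) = x*(x - 2)*(x - 1)*(x + 4)*(x - 2)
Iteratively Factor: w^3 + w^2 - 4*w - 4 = (w + 2)*(w^2 - w - 2) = (w + 1)*(w + 2)*(w - 2)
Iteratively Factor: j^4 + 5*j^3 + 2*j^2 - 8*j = (j + 2)*(j^3 + 3*j^2 - 4*j) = (j + 2)*(j + 4)*(j^2 - j) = j*(j + 2)*(j + 4)*(j - 1)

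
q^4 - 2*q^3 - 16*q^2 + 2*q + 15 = (q - 5)*(q - 1)*(q + 1)*(q + 3)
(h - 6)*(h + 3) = h^2 - 3*h - 18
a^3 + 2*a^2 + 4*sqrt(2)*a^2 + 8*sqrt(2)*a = a*(a + 2)*(a + 4*sqrt(2))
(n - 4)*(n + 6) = n^2 + 2*n - 24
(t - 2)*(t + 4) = t^2 + 2*t - 8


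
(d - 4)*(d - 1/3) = d^2 - 13*d/3 + 4/3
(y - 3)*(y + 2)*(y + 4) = y^3 + 3*y^2 - 10*y - 24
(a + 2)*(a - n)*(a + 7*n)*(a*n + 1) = a^4*n + 6*a^3*n^2 + 2*a^3*n + a^3 - 7*a^2*n^3 + 12*a^2*n^2 + 6*a^2*n + 2*a^2 - 14*a*n^3 - 7*a*n^2 + 12*a*n - 14*n^2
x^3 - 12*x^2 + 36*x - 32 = (x - 8)*(x - 2)^2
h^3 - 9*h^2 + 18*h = h*(h - 6)*(h - 3)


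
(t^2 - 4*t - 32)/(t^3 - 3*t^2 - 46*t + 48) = (t + 4)/(t^2 + 5*t - 6)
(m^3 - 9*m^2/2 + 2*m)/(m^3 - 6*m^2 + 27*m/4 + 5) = 2*m*(2*m - 1)/(4*m^2 - 8*m - 5)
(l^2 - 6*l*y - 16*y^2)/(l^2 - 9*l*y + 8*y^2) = (-l - 2*y)/(-l + y)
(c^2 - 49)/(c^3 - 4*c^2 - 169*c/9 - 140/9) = 9*(c + 7)/(9*c^2 + 27*c + 20)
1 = 1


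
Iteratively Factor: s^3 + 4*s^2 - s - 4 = (s + 4)*(s^2 - 1) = (s - 1)*(s + 4)*(s + 1)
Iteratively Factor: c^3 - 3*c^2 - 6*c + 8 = (c - 4)*(c^2 + c - 2) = (c - 4)*(c + 2)*(c - 1)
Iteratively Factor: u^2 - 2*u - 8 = (u - 4)*(u + 2)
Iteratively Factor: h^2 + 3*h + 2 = (h + 2)*(h + 1)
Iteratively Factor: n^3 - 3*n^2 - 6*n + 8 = (n - 4)*(n^2 + n - 2) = (n - 4)*(n - 1)*(n + 2)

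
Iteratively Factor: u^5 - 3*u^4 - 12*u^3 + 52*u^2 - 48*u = (u + 4)*(u^4 - 7*u^3 + 16*u^2 - 12*u) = (u - 2)*(u + 4)*(u^3 - 5*u^2 + 6*u) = u*(u - 2)*(u + 4)*(u^2 - 5*u + 6) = u*(u - 2)^2*(u + 4)*(u - 3)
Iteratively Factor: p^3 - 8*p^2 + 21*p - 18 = (p - 3)*(p^2 - 5*p + 6) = (p - 3)^2*(p - 2)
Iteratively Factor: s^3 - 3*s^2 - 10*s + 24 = (s - 4)*(s^2 + s - 6) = (s - 4)*(s - 2)*(s + 3)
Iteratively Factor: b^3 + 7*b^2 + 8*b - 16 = (b + 4)*(b^2 + 3*b - 4) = (b - 1)*(b + 4)*(b + 4)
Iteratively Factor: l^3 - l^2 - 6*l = (l + 2)*(l^2 - 3*l) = l*(l + 2)*(l - 3)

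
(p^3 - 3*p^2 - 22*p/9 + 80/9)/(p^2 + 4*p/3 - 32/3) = (3*p^2 - p - 10)/(3*(p + 4))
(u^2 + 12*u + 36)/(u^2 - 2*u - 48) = (u + 6)/(u - 8)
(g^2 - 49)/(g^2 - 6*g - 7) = (g + 7)/(g + 1)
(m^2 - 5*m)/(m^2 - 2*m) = (m - 5)/(m - 2)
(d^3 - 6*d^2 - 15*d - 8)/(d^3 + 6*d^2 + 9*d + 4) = (d - 8)/(d + 4)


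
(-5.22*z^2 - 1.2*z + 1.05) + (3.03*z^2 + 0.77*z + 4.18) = -2.19*z^2 - 0.43*z + 5.23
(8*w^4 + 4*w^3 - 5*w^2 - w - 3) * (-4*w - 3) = -32*w^5 - 40*w^4 + 8*w^3 + 19*w^2 + 15*w + 9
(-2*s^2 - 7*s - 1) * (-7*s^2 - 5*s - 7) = 14*s^4 + 59*s^3 + 56*s^2 + 54*s + 7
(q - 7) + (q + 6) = 2*q - 1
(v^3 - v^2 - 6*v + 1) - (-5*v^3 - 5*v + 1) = 6*v^3 - v^2 - v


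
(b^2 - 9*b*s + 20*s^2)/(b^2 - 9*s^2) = (b^2 - 9*b*s + 20*s^2)/(b^2 - 9*s^2)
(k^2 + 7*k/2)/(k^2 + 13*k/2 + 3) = k*(2*k + 7)/(2*k^2 + 13*k + 6)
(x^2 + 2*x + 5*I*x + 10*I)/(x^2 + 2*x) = (x + 5*I)/x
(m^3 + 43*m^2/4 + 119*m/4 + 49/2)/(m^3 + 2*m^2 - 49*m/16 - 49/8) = 4*(m + 7)/(4*m - 7)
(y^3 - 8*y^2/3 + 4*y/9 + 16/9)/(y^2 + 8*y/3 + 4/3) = (3*y^2 - 10*y + 8)/(3*(y + 2))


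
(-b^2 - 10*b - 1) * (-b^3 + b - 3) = b^5 + 10*b^4 - 7*b^2 + 29*b + 3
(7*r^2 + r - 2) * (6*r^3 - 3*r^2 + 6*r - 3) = 42*r^5 - 15*r^4 + 27*r^3 - 9*r^2 - 15*r + 6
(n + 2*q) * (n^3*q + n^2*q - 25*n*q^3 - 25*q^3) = n^4*q + 2*n^3*q^2 + n^3*q - 25*n^2*q^3 + 2*n^2*q^2 - 50*n*q^4 - 25*n*q^3 - 50*q^4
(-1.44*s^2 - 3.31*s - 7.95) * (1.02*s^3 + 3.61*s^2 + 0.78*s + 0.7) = -1.4688*s^5 - 8.5746*s^4 - 21.1813*s^3 - 32.2893*s^2 - 8.518*s - 5.565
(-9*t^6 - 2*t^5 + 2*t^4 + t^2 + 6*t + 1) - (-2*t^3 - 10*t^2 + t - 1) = -9*t^6 - 2*t^5 + 2*t^4 + 2*t^3 + 11*t^2 + 5*t + 2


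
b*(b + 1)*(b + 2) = b^3 + 3*b^2 + 2*b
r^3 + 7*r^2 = r^2*(r + 7)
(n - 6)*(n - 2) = n^2 - 8*n + 12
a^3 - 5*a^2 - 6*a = a*(a - 6)*(a + 1)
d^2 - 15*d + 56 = (d - 8)*(d - 7)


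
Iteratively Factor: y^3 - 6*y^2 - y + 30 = (y + 2)*(y^2 - 8*y + 15) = (y - 5)*(y + 2)*(y - 3)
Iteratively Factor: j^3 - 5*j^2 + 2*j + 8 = (j - 2)*(j^2 - 3*j - 4) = (j - 2)*(j + 1)*(j - 4)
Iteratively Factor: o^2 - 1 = (o + 1)*(o - 1)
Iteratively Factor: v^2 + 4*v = (v)*(v + 4)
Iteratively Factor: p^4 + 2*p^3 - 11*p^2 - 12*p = (p + 1)*(p^3 + p^2 - 12*p) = (p + 1)*(p + 4)*(p^2 - 3*p) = (p - 3)*(p + 1)*(p + 4)*(p)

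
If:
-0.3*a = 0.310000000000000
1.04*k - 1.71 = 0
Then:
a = -1.03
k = 1.64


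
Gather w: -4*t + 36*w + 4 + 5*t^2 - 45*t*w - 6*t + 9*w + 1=5*t^2 - 10*t + w*(45 - 45*t) + 5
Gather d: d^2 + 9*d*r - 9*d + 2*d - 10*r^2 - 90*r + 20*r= d^2 + d*(9*r - 7) - 10*r^2 - 70*r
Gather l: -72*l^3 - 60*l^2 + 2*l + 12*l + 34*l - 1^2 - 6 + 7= -72*l^3 - 60*l^2 + 48*l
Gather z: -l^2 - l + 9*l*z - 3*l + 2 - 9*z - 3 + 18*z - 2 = -l^2 - 4*l + z*(9*l + 9) - 3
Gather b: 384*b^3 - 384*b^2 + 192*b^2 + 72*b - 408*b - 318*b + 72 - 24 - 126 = 384*b^3 - 192*b^2 - 654*b - 78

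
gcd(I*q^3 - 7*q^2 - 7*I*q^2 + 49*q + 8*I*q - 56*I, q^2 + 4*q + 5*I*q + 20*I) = 1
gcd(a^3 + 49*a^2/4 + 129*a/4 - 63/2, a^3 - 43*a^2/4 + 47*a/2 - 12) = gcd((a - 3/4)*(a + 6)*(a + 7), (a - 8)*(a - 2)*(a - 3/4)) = a - 3/4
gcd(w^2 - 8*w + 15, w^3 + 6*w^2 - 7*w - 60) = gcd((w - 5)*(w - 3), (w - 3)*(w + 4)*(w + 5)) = w - 3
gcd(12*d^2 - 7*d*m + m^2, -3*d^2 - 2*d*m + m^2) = 3*d - m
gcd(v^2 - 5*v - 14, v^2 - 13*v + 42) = v - 7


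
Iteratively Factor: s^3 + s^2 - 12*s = (s)*(s^2 + s - 12) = s*(s - 3)*(s + 4)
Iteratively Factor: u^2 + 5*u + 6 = (u + 2)*(u + 3)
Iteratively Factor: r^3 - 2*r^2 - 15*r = (r - 5)*(r^2 + 3*r) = (r - 5)*(r + 3)*(r)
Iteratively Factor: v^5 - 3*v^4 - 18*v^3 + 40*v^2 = (v)*(v^4 - 3*v^3 - 18*v^2 + 40*v) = v^2*(v^3 - 3*v^2 - 18*v + 40) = v^2*(v + 4)*(v^2 - 7*v + 10) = v^2*(v - 5)*(v + 4)*(v - 2)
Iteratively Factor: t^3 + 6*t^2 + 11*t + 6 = (t + 3)*(t^2 + 3*t + 2) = (t + 2)*(t + 3)*(t + 1)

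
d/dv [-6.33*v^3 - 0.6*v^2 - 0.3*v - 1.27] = -18.99*v^2 - 1.2*v - 0.3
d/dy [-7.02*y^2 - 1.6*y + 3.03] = -14.04*y - 1.6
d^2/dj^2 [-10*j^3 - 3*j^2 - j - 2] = -60*j - 6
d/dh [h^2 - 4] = 2*h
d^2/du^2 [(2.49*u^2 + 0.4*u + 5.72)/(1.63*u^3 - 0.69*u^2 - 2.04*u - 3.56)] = (13.231362*u^6 + 6.37656*u^5 + 229.348824*u^4 + 95.3842560000001*u^3 - 106.626288*u^2 + 241.565568*u + 76.812096)/(4.330747*u^9 - 5.499783*u^8 - 13.932099*u^7 - 14.937873*u^6 + 41.460084*u^5 + 57.327012*u^4 + 23.417904*u^3 - 70.68024*u^2 - 77.562432*u - 45.118016)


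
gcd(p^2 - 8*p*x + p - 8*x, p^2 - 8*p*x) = -p + 8*x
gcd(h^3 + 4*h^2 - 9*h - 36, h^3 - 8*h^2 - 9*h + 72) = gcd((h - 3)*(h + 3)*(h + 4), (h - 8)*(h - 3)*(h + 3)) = h^2 - 9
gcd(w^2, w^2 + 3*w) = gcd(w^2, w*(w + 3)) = w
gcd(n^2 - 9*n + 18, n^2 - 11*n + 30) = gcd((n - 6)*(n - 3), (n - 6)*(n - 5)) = n - 6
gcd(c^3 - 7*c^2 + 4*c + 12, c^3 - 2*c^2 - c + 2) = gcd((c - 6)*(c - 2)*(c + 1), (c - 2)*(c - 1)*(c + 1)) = c^2 - c - 2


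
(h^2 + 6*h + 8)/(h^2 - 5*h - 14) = (h + 4)/(h - 7)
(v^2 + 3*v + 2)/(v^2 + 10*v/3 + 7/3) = 3*(v + 2)/(3*v + 7)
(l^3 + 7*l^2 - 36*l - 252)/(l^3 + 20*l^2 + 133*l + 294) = (l - 6)/(l + 7)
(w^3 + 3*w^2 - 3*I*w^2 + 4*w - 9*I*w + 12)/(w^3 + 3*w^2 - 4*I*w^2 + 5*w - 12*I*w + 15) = (w - 4*I)/(w - 5*I)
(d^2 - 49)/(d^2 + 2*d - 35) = (d - 7)/(d - 5)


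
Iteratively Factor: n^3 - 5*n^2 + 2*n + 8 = (n + 1)*(n^2 - 6*n + 8) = (n - 2)*(n + 1)*(n - 4)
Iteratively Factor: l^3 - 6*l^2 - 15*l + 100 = (l + 4)*(l^2 - 10*l + 25) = (l - 5)*(l + 4)*(l - 5)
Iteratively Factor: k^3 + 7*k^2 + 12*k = (k)*(k^2 + 7*k + 12) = k*(k + 3)*(k + 4)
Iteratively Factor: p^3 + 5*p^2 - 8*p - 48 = (p - 3)*(p^2 + 8*p + 16) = (p - 3)*(p + 4)*(p + 4)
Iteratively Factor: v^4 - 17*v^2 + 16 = (v - 4)*(v^3 + 4*v^2 - v - 4) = (v - 4)*(v - 1)*(v^2 + 5*v + 4) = (v - 4)*(v - 1)*(v + 1)*(v + 4)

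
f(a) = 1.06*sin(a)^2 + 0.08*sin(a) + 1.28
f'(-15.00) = 0.99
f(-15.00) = 1.68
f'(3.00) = -0.38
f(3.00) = 1.31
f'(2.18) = -1.04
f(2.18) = 2.06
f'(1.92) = -0.71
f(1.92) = 2.29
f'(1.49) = 0.18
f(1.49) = 2.41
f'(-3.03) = 0.16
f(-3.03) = 1.28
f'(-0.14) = -0.21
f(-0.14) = 1.29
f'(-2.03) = 0.81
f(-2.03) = 2.06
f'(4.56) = 0.31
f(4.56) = 2.24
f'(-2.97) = 0.28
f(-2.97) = 1.30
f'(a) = 2.12*sin(a)*cos(a) + 0.08*cos(a)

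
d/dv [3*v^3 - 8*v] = 9*v^2 - 8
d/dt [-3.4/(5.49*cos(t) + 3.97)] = -18.666*sin(t)/(5.49*cos(t) + 3.97)^2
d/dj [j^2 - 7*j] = 2*j - 7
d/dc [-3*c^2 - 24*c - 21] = -6*c - 24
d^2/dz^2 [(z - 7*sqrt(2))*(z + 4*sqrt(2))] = 2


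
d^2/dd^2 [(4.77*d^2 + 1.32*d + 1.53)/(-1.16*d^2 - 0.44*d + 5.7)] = (1.31683200000001*d^3 - 201.588048*d^2 - 57.052512*d - 337.400856)/(1.560896*d^6 + 1.776192*d^5 - 22.336032*d^4 - 17.370496*d^3 + 109.75464*d^2 + 42.8868*d - 185.193)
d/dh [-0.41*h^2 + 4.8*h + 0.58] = 4.8 - 0.82*h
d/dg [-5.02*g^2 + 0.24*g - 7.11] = 0.24 - 10.04*g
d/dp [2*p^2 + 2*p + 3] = 4*p + 2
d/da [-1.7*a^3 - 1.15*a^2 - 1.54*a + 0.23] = -5.1*a^2 - 2.3*a - 1.54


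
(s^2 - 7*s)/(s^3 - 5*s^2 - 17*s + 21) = s/(s^2 + 2*s - 3)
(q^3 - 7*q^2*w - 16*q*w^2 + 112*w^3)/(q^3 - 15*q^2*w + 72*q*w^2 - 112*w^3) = (q + 4*w)/(q - 4*w)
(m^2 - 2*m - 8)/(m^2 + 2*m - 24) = (m + 2)/(m + 6)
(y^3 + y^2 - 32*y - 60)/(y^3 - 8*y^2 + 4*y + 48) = (y + 5)/(y - 4)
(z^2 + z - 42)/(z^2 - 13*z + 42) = (z + 7)/(z - 7)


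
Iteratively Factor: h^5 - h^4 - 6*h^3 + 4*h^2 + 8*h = (h - 2)*(h^4 + h^3 - 4*h^2 - 4*h) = (h - 2)^2*(h^3 + 3*h^2 + 2*h) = h*(h - 2)^2*(h^2 + 3*h + 2) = h*(h - 2)^2*(h + 2)*(h + 1)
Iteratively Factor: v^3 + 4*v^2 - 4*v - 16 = (v + 4)*(v^2 - 4) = (v + 2)*(v + 4)*(v - 2)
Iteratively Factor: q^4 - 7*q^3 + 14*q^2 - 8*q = (q - 2)*(q^3 - 5*q^2 + 4*q) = q*(q - 2)*(q^2 - 5*q + 4) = q*(q - 2)*(q - 1)*(q - 4)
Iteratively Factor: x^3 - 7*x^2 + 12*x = (x - 3)*(x^2 - 4*x) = x*(x - 3)*(x - 4)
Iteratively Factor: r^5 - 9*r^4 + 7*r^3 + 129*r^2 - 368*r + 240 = (r - 5)*(r^4 - 4*r^3 - 13*r^2 + 64*r - 48) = (r - 5)*(r - 4)*(r^3 - 13*r + 12) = (r - 5)*(r - 4)*(r - 3)*(r^2 + 3*r - 4) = (r - 5)*(r - 4)*(r - 3)*(r + 4)*(r - 1)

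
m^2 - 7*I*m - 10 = (m - 5*I)*(m - 2*I)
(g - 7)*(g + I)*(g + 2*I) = g^3 - 7*g^2 + 3*I*g^2 - 2*g - 21*I*g + 14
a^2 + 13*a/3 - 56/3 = (a - 8/3)*(a + 7)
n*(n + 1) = n^2 + n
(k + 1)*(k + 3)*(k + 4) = k^3 + 8*k^2 + 19*k + 12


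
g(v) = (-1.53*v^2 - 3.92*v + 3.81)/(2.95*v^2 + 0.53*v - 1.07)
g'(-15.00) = 0.01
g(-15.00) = -0.43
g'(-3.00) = 0.27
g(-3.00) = 0.08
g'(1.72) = 0.01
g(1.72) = -0.87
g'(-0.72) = 3575.79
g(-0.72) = 75.17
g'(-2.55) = 0.43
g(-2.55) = 0.23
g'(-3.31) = 0.21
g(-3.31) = 0.00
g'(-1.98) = 0.92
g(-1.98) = 0.59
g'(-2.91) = 0.30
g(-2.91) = 0.10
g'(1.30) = -0.22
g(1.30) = -0.84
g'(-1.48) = 2.55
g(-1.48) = 1.36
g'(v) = (-5.9*v - 0.53)*(-1.53*v^2 - 3.92*v + 3.81)/(2.95*v^2 + 0.53*v - 1.07)^2 + (-3.06*v - 3.92)/(2.95*v^2 + 0.53*v - 1.07)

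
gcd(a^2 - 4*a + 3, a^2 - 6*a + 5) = a - 1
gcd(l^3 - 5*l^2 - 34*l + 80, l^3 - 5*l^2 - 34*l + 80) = l^3 - 5*l^2 - 34*l + 80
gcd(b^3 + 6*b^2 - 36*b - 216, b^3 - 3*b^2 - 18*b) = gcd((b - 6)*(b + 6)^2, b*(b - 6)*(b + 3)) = b - 6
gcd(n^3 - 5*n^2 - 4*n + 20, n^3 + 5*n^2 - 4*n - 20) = n^2 - 4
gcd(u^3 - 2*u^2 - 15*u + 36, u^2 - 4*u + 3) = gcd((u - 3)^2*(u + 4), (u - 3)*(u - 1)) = u - 3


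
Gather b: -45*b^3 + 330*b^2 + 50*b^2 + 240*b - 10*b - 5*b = -45*b^3 + 380*b^2 + 225*b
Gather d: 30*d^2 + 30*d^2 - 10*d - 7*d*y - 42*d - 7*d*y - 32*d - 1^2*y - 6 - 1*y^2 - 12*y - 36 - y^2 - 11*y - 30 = 60*d^2 + d*(-14*y - 84) - 2*y^2 - 24*y - 72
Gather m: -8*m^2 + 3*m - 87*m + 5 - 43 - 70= -8*m^2 - 84*m - 108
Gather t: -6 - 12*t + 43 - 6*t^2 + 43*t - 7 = -6*t^2 + 31*t + 30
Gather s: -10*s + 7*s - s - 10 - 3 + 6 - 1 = -4*s - 8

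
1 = 1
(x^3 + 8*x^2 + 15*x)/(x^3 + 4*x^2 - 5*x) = (x + 3)/(x - 1)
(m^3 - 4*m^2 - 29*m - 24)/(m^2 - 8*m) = m + 4 + 3/m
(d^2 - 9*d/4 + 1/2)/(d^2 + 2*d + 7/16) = 4*(4*d^2 - 9*d + 2)/(16*d^2 + 32*d + 7)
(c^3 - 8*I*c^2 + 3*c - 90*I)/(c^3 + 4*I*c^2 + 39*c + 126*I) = (c - 5*I)/(c + 7*I)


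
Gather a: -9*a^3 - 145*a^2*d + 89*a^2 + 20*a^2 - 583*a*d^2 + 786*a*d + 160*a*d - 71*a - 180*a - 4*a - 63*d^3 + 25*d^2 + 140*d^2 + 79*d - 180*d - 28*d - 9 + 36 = -9*a^3 + a^2*(109 - 145*d) + a*(-583*d^2 + 946*d - 255) - 63*d^3 + 165*d^2 - 129*d + 27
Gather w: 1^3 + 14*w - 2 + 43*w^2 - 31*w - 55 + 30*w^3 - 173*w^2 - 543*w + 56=30*w^3 - 130*w^2 - 560*w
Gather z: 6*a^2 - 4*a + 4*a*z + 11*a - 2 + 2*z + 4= 6*a^2 + 7*a + z*(4*a + 2) + 2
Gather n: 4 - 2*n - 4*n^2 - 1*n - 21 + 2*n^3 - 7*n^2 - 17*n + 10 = 2*n^3 - 11*n^2 - 20*n - 7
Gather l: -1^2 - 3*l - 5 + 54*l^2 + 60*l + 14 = 54*l^2 + 57*l + 8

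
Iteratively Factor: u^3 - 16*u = (u - 4)*(u^2 + 4*u) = u*(u - 4)*(u + 4)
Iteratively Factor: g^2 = (g)*(g)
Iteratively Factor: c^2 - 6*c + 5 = (c - 1)*(c - 5)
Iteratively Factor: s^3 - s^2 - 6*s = (s + 2)*(s^2 - 3*s) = (s - 3)*(s + 2)*(s)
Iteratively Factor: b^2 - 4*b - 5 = (b + 1)*(b - 5)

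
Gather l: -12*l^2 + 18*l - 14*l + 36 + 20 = -12*l^2 + 4*l + 56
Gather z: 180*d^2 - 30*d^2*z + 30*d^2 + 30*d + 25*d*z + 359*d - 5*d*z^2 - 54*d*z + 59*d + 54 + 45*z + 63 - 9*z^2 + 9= 210*d^2 + 448*d + z^2*(-5*d - 9) + z*(-30*d^2 - 29*d + 45) + 126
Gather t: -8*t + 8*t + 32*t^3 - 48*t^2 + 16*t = 32*t^3 - 48*t^2 + 16*t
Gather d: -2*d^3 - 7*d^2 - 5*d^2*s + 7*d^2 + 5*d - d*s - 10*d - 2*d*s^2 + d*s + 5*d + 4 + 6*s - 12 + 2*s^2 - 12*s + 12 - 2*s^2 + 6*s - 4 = -2*d^3 - 5*d^2*s - 2*d*s^2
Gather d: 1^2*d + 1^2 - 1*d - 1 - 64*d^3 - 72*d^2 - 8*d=-64*d^3 - 72*d^2 - 8*d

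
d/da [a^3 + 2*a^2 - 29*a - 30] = 3*a^2 + 4*a - 29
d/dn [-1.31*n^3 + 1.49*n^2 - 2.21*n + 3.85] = -3.93*n^2 + 2.98*n - 2.21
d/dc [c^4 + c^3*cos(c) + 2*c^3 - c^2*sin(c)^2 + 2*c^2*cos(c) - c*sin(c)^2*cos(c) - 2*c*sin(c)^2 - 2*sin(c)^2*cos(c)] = -c^3*sin(c) + 4*c^3 - 2*c^2*sin(c) - c^2*sin(2*c) + 3*c^2*cos(c) + 6*c^2 + c*sin(c)/4 - 2*c*sin(2*c) - 3*c*sin(3*c)/4 + 4*c*cos(c) + c*cos(2*c) - c + sin(c)/2 - 3*sin(3*c)/2 - cos(c)/4 + cos(2*c) + cos(3*c)/4 - 1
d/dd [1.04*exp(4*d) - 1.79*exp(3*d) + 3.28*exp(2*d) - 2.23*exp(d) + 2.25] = (4.16*exp(3*d) - 5.37*exp(2*d) + 6.56*exp(d) - 2.23)*exp(d)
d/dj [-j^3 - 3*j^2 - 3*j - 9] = -3*j^2 - 6*j - 3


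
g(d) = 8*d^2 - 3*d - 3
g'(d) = 16*d - 3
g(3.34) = 76.22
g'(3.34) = 50.44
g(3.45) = 81.87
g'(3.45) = 52.20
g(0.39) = -2.95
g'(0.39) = 3.24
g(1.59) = 12.45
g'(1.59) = 22.44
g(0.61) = -1.85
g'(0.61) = 6.76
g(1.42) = 8.87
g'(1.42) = 19.72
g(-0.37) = -0.79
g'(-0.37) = -8.92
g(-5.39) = 245.59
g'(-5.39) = -89.24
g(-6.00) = 303.00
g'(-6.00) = -99.00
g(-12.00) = 1185.00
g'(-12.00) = -195.00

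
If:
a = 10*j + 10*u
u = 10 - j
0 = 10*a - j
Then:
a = 100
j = 1000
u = -990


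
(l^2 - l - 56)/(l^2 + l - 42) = (l - 8)/(l - 6)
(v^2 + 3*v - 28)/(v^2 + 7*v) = (v - 4)/v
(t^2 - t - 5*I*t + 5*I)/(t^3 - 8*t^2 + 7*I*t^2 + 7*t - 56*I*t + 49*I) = (t - 5*I)/(t^2 + 7*t*(-1 + I) - 49*I)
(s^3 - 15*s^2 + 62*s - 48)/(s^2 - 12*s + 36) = (s^2 - 9*s + 8)/(s - 6)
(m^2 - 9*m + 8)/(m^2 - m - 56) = (m - 1)/(m + 7)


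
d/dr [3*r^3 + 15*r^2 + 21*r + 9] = 9*r^2 + 30*r + 21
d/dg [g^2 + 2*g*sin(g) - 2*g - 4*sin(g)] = 2*g*cos(g) + 2*g + 2*sin(g) - 4*cos(g) - 2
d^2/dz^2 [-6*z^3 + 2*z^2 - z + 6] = 4 - 36*z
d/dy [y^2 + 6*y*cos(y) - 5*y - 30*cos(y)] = -6*y*sin(y) + 2*y + 30*sin(y) + 6*cos(y) - 5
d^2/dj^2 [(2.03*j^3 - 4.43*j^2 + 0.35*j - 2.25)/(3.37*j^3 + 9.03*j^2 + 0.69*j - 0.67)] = (-1.13686837721616e-13*j^7 - 224.1724*j^6 - 4.47266400000012*j^5 - 125.922072*j^4 - 1098.403264*j^3 - 1289.152992*j^2 - 96.423288*j - 33.021544)/(38.272753*j^9 + 307.658421*j^8 + 847.887282*j^7 + 839.471712*j^6 + 51.270012*j^5 - 160.347366*j^4 - 20.180526*j^3 + 11.20374*j^2 + 0.929223*j - 0.300763)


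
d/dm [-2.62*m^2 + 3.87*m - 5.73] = 3.87 - 5.24*m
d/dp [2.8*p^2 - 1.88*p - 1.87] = 5.6*p - 1.88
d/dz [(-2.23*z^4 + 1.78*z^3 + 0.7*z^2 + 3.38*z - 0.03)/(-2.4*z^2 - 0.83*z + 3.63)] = (10.704*z^5 + 1.2807*z^4 - 35.3344*z^3 + 26.9152*z^2 + 4.938*z + 12.2445)/(5.76*z^4 + 3.984*z^3 - 16.7351*z^2 - 6.0258*z + 13.1769)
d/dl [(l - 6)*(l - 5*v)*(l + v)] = 3*l^2 - 8*l*v - 12*l - 5*v^2 + 24*v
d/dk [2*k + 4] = 2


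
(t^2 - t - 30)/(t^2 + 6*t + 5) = (t - 6)/(t + 1)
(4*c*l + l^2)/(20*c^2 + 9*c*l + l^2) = l/(5*c + l)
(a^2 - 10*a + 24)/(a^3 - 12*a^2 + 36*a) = (a - 4)/(a*(a - 6))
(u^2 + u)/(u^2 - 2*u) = (u + 1)/(u - 2)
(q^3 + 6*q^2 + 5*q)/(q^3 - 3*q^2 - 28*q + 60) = q*(q + 1)/(q^2 - 8*q + 12)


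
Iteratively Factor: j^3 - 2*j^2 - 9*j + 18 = (j - 2)*(j^2 - 9) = (j - 3)*(j - 2)*(j + 3)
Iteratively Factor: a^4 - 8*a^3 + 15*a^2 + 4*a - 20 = (a - 2)*(a^3 - 6*a^2 + 3*a + 10) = (a - 5)*(a - 2)*(a^2 - a - 2) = (a - 5)*(a - 2)*(a + 1)*(a - 2)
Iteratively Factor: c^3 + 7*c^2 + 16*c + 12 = (c + 2)*(c^2 + 5*c + 6) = (c + 2)*(c + 3)*(c + 2)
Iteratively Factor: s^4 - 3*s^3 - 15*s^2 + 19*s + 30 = (s - 5)*(s^3 + 2*s^2 - 5*s - 6) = (s - 5)*(s + 3)*(s^2 - s - 2) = (s - 5)*(s + 1)*(s + 3)*(s - 2)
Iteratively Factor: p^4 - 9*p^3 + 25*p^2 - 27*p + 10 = (p - 1)*(p^3 - 8*p^2 + 17*p - 10) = (p - 1)^2*(p^2 - 7*p + 10) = (p - 2)*(p - 1)^2*(p - 5)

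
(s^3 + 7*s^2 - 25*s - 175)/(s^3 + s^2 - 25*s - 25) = (s + 7)/(s + 1)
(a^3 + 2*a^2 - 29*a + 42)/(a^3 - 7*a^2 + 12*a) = (a^2 + 5*a - 14)/(a*(a - 4))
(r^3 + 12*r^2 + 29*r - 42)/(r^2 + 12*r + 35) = (r^2 + 5*r - 6)/(r + 5)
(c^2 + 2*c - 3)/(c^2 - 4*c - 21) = (c - 1)/(c - 7)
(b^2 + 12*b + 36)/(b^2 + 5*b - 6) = (b + 6)/(b - 1)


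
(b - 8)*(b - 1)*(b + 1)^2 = b^4 - 7*b^3 - 9*b^2 + 7*b + 8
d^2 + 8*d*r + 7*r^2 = (d + r)*(d + 7*r)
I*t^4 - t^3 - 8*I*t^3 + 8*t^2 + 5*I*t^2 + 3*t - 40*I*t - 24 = (t - 8)*(t - I)*(t + 3*I)*(I*t + 1)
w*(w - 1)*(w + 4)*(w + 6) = w^4 + 9*w^3 + 14*w^2 - 24*w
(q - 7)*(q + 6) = q^2 - q - 42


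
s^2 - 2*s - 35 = (s - 7)*(s + 5)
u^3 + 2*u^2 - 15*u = u*(u - 3)*(u + 5)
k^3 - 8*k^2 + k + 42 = (k - 7)*(k - 3)*(k + 2)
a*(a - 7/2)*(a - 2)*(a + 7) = a^4 + 3*a^3/2 - 63*a^2/2 + 49*a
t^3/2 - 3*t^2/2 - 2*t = t*(t/2 + 1/2)*(t - 4)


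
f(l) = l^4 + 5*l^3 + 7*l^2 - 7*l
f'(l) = 4*l^3 + 15*l^2 + 14*l - 7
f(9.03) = 10838.07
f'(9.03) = 4287.79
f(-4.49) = 126.39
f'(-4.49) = -129.53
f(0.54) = -0.87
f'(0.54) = 5.56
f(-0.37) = 3.31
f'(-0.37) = -10.33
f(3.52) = 433.69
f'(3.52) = 402.59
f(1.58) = 32.37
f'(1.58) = 68.34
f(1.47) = 25.39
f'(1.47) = 58.70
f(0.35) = -1.36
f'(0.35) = -0.09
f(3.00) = 258.00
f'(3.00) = 278.00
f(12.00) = 30300.00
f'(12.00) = 9233.00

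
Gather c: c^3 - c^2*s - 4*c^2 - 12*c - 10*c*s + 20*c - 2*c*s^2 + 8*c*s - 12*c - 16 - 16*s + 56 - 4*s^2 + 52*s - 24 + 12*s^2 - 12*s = c^3 + c^2*(-s - 4) + c*(-2*s^2 - 2*s - 4) + 8*s^2 + 24*s + 16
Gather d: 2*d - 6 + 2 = 2*d - 4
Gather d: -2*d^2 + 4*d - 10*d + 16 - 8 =-2*d^2 - 6*d + 8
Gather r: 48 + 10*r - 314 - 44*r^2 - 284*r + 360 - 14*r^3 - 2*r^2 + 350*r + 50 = -14*r^3 - 46*r^2 + 76*r + 144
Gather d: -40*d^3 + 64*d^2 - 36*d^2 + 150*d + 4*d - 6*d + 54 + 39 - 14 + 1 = -40*d^3 + 28*d^2 + 148*d + 80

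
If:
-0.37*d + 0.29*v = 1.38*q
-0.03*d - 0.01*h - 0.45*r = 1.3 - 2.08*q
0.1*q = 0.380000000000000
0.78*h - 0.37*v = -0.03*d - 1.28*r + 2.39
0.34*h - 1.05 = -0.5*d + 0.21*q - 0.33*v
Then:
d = 0.23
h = -12.75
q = 3.80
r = 14.94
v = 18.38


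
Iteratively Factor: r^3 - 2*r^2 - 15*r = (r)*(r^2 - 2*r - 15) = r*(r - 5)*(r + 3)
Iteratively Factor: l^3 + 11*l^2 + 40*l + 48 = (l + 4)*(l^2 + 7*l + 12) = (l + 3)*(l + 4)*(l + 4)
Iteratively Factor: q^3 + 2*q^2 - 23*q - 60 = (q - 5)*(q^2 + 7*q + 12) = (q - 5)*(q + 4)*(q + 3)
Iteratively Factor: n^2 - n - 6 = (n - 3)*(n + 2)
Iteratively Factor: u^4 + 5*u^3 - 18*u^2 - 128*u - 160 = (u + 4)*(u^3 + u^2 - 22*u - 40) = (u + 2)*(u + 4)*(u^2 - u - 20) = (u - 5)*(u + 2)*(u + 4)*(u + 4)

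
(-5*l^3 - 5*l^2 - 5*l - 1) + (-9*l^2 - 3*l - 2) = -5*l^3 - 14*l^2 - 8*l - 3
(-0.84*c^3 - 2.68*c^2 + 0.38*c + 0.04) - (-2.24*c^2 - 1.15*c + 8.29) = -0.84*c^3 - 0.44*c^2 + 1.53*c - 8.25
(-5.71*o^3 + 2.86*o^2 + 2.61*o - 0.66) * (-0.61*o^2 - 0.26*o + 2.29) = 3.4831*o^5 - 0.26*o^4 - 15.4116*o^3 + 6.2734*o^2 + 6.1485*o - 1.5114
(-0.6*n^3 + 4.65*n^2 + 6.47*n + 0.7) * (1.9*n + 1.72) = -1.14*n^4 + 7.803*n^3 + 20.291*n^2 + 12.4584*n + 1.204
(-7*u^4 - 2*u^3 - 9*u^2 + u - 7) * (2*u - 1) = -14*u^5 + 3*u^4 - 16*u^3 + 11*u^2 - 15*u + 7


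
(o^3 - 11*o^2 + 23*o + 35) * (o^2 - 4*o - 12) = o^5 - 15*o^4 + 55*o^3 + 75*o^2 - 416*o - 420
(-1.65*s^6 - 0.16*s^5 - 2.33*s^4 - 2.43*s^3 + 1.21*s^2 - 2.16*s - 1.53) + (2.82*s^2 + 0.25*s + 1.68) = -1.65*s^6 - 0.16*s^5 - 2.33*s^4 - 2.43*s^3 + 4.03*s^2 - 1.91*s + 0.15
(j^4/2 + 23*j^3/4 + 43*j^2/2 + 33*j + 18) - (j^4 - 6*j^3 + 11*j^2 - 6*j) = -j^4/2 + 47*j^3/4 + 21*j^2/2 + 39*j + 18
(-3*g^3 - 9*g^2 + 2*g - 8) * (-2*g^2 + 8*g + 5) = 6*g^5 - 6*g^4 - 91*g^3 - 13*g^2 - 54*g - 40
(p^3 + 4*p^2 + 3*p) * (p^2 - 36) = p^5 + 4*p^4 - 33*p^3 - 144*p^2 - 108*p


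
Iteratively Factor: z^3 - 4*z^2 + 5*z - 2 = (z - 2)*(z^2 - 2*z + 1) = (z - 2)*(z - 1)*(z - 1)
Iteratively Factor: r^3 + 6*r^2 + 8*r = (r)*(r^2 + 6*r + 8) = r*(r + 2)*(r + 4)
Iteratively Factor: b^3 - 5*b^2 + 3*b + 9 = (b - 3)*(b^2 - 2*b - 3) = (b - 3)^2*(b + 1)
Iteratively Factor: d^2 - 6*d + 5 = (d - 5)*(d - 1)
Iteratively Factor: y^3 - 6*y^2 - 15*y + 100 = (y + 4)*(y^2 - 10*y + 25) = (y - 5)*(y + 4)*(y - 5)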